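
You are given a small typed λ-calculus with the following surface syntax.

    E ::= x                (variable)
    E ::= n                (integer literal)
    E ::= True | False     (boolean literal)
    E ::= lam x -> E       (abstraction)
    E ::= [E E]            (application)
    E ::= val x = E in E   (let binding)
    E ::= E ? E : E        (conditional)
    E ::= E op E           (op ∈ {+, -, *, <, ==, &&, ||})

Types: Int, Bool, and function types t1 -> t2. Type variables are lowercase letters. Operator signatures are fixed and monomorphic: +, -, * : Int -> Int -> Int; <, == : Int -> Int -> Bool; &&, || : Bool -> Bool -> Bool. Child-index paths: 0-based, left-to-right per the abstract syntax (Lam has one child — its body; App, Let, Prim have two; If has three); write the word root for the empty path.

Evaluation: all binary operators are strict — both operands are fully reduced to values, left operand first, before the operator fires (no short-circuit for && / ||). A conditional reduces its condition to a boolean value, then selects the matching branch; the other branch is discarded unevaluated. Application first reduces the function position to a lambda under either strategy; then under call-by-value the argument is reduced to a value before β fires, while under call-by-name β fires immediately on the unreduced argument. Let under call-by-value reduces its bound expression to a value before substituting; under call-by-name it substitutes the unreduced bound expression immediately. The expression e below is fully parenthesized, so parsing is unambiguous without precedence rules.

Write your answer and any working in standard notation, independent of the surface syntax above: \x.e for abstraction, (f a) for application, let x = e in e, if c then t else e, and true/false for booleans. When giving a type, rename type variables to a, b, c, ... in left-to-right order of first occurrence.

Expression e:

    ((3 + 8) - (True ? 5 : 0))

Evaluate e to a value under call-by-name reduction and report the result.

Answer: 6

Working:
step 0: ((3 + 8) - (if true then 5 else 0))
step 1: [delta@0] (11 - (if true then 5 else 0))
step 2: [if@1] (11 - 5)
step 3: [delta@root] 6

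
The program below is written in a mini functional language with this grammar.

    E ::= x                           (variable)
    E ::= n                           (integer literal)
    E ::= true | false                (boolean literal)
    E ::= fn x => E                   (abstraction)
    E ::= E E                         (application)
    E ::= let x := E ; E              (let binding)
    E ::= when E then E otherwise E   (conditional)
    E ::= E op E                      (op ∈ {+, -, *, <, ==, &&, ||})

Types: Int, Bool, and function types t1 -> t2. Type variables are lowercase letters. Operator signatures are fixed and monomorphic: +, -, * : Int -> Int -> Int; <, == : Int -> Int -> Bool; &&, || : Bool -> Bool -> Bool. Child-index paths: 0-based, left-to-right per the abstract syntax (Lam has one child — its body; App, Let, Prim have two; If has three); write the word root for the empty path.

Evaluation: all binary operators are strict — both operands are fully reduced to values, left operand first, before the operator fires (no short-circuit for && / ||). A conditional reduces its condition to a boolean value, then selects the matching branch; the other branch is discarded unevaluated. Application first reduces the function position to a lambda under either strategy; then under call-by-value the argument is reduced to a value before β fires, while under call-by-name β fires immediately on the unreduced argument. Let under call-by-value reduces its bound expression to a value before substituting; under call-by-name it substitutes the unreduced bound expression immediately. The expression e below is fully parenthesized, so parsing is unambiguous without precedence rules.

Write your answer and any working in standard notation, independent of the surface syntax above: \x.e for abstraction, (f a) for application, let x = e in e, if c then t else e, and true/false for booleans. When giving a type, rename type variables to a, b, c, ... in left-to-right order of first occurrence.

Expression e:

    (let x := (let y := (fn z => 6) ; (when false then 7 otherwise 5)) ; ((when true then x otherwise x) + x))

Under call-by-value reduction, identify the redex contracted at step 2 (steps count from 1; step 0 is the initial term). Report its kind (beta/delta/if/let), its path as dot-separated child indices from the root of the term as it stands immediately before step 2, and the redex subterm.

Answer: if at 0 : (if false then 7 else 5)

Trace:
step 0: (let x = (let y = (\z.6) in (if false then 7 else 5)) in ((if true then x else x) + x))
step 1: [let@0] (let x = (if false then 7 else 5) in ((if true then x else x) + x))
step 2: [if@0] (let x = 5 in ((if true then x else x) + x))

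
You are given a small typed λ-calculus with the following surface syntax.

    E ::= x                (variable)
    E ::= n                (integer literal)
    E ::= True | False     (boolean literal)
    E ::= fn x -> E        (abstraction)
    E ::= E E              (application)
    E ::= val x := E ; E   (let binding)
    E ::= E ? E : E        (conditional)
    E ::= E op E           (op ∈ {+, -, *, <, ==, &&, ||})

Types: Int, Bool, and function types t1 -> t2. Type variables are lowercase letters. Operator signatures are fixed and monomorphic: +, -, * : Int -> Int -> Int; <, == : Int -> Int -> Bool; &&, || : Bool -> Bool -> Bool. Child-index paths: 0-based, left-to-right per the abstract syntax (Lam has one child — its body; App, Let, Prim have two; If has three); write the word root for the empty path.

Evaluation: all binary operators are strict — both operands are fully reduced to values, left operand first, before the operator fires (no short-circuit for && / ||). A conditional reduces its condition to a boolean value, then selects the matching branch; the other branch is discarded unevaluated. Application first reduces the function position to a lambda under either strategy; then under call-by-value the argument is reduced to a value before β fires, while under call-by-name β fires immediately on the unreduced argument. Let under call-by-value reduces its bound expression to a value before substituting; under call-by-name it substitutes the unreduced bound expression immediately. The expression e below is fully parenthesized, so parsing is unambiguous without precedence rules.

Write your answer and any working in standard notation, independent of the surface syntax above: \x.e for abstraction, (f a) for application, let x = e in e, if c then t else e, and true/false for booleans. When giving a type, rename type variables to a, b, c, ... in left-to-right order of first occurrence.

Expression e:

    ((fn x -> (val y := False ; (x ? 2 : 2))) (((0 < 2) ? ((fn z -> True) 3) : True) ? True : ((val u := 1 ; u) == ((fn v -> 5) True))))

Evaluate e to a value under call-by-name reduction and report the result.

Working:
step 0: ((\x.(let y = false in (if x then 2 else 2))) (if (if (0 < 2) then ((\z.true) 3) else true) then true else ((let u = 1 in u) == ((\v.5) true))))
step 1: [beta@root] (let y = false in (if (if (if (0 < 2) then ((\z.true) 3) else true) then true else ((let u = 1 in u) == ((\v.5) true))) then 2 else 2))
step 2: [let@root] (if (if (if (0 < 2) then ((\z.true) 3) else true) then true else ((let u = 1 in u) == ((\v.5) true))) then 2 else 2)
step 3: [delta@0.0.0] (if (if (if true then ((\z.true) 3) else true) then true else ((let u = 1 in u) == ((\v.5) true))) then 2 else 2)
step 4: [if@0.0] (if (if ((\z.true) 3) then true else ((let u = 1 in u) == ((\v.5) true))) then 2 else 2)
step 5: [beta@0.0] (if (if true then true else ((let u = 1 in u) == ((\v.5) true))) then 2 else 2)
step 6: [if@0] (if true then 2 else 2)
step 7: [if@root] 2

Answer: 2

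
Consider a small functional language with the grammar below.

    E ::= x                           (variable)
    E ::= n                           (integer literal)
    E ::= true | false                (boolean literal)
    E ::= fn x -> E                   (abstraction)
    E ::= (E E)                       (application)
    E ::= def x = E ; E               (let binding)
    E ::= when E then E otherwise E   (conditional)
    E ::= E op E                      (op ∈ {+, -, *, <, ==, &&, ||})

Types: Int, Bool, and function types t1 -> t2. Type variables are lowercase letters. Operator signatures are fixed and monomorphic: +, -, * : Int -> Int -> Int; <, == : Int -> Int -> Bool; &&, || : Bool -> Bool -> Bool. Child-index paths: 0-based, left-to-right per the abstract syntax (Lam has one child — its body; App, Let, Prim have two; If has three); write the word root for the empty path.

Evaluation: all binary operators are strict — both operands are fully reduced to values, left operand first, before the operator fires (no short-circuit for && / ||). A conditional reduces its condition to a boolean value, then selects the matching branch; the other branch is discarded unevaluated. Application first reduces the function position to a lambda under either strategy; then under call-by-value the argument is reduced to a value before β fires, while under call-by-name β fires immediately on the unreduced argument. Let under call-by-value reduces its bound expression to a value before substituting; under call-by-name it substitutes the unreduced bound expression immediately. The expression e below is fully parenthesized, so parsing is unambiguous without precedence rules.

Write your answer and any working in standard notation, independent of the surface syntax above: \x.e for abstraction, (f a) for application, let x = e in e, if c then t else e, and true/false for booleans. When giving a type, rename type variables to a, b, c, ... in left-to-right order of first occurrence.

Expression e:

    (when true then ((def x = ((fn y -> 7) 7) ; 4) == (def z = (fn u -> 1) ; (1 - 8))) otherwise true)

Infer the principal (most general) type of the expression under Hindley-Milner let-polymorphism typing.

Working:
  unify Bool ~ Bool
\y._ : a -> Int
  unify a -> Int ~ Int -> b
  unify a ~ Int
  unify Int ~ b
_ _ : Int
let x : Int
  unify Int ~ Int
\u._ : c -> Int
let z : forall. c -> Int
  unify Int ~ Int
  unify Int ~ Int
  unify Int ~ Int
  unify Bool ~ Bool

Answer: Bool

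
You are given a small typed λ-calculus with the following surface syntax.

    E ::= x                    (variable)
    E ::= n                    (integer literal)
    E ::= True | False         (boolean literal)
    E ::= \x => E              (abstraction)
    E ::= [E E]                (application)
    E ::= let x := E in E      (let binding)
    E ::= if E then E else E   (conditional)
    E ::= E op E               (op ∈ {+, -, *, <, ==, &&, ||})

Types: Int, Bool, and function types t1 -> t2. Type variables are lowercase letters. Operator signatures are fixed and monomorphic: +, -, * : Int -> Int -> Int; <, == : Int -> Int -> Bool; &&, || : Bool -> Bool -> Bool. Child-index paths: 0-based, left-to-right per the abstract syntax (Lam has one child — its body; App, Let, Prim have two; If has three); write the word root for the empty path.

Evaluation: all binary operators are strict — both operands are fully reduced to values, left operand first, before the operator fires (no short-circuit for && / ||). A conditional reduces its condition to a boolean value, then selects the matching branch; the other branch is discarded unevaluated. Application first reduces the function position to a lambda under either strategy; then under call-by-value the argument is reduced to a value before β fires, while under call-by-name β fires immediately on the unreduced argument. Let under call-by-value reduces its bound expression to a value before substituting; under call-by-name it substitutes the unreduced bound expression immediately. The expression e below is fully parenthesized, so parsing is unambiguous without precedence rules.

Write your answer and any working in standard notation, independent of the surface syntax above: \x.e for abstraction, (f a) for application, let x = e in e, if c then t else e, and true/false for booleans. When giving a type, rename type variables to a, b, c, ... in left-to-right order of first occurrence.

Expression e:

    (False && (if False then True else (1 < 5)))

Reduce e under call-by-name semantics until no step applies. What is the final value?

Answer: false

Working:
step 0: (false && (if false then true else (1 < 5)))
step 1: [if@1] (false && (1 < 5))
step 2: [delta@1] (false && true)
step 3: [delta@root] false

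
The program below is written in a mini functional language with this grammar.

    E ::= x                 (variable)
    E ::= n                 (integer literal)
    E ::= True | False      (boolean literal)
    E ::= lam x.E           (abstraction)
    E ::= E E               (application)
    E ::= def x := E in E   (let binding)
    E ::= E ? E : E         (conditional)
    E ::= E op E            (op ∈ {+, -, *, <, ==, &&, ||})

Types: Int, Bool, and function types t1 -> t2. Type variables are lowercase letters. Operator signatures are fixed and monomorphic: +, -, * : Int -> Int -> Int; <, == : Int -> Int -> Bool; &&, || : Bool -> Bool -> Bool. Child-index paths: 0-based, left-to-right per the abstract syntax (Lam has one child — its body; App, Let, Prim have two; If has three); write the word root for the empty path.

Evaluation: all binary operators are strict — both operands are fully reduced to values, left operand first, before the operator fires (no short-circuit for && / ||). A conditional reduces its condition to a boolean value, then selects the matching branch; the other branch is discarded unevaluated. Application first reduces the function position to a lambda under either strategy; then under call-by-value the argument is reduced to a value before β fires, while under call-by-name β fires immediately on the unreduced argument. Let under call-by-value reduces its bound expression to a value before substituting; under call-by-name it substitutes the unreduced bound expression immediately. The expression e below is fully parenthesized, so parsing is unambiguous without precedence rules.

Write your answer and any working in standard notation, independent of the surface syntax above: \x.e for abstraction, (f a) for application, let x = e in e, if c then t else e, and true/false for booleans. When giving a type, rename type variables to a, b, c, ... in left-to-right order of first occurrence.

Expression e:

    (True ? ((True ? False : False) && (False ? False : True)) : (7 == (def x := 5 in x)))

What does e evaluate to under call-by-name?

Working:
step 0: (if true then ((if true then false else false) && (if false then false else true)) else (7 == (let x = 5 in x)))
step 1: [if@root] ((if true then false else false) && (if false then false else true))
step 2: [if@0] (false && (if false then false else true))
step 3: [if@1] (false && true)
step 4: [delta@root] false

Answer: false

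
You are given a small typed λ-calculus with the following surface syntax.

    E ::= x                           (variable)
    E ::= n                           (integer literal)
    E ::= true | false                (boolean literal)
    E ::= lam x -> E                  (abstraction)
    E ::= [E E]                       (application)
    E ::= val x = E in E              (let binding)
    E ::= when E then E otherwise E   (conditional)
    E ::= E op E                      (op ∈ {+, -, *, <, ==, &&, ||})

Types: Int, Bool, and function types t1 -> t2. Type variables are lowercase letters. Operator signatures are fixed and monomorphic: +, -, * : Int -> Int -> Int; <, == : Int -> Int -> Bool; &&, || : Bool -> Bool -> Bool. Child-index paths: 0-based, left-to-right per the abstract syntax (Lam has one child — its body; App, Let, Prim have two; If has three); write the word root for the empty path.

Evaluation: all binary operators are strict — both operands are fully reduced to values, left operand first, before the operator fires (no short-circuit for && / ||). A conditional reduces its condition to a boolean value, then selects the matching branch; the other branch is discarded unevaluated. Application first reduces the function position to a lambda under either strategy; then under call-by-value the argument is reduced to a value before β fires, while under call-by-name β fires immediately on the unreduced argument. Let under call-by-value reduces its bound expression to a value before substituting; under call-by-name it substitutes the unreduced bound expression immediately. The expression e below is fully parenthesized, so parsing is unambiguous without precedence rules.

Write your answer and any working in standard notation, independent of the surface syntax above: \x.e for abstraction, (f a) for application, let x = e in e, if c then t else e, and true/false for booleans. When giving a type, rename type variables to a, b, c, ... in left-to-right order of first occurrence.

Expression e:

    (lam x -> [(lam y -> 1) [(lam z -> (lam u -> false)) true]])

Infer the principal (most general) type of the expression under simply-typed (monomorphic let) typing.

Answer: a -> Int

Trace:
\y._ : b -> Int
\u._ : d -> Bool
\z._ : c -> d -> Bool
  unify c -> d -> Bool ~ Bool -> e
  unify c ~ Bool
  unify d -> Bool ~ e
_ _ : d -> Bool
  unify b -> Int ~ (d -> Bool) -> f
  unify b ~ d -> Bool
  unify Int ~ f
_ _ : Int
\x._ : a -> Int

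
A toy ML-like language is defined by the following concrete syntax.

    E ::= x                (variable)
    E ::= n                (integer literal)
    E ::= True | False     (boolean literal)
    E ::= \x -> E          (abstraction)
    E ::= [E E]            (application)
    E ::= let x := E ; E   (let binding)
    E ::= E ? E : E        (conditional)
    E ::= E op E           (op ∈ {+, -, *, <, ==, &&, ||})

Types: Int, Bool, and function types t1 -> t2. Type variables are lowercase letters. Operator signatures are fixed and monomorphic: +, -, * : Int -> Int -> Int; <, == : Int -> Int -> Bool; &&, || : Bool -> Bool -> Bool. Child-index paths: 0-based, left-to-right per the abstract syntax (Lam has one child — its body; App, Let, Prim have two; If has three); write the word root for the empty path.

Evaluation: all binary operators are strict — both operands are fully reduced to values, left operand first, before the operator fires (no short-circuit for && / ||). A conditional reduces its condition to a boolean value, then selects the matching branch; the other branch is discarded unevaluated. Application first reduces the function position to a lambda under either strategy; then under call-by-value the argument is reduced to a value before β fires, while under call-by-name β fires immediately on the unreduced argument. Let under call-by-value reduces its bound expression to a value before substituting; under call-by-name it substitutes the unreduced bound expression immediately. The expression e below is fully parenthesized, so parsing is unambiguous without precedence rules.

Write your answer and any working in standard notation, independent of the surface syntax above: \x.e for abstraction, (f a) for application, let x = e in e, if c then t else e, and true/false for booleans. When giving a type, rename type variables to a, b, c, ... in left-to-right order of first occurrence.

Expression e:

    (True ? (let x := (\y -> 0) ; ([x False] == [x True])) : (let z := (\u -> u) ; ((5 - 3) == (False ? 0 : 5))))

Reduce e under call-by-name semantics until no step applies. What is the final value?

Working:
step 0: (if true then (let x = (\y.0) in ((x false) == (x true))) else (let z = (\u.u) in ((5 - 3) == (if false then 0 else 5))))
step 1: [if@root] (let x = (\y.0) in ((x false) == (x true)))
step 2: [let@root] (((\y.0) false) == ((\y.0) true))
step 3: [beta@0] (0 == ((\y.0) true))
step 4: [beta@1] (0 == 0)
step 5: [delta@root] true

Answer: true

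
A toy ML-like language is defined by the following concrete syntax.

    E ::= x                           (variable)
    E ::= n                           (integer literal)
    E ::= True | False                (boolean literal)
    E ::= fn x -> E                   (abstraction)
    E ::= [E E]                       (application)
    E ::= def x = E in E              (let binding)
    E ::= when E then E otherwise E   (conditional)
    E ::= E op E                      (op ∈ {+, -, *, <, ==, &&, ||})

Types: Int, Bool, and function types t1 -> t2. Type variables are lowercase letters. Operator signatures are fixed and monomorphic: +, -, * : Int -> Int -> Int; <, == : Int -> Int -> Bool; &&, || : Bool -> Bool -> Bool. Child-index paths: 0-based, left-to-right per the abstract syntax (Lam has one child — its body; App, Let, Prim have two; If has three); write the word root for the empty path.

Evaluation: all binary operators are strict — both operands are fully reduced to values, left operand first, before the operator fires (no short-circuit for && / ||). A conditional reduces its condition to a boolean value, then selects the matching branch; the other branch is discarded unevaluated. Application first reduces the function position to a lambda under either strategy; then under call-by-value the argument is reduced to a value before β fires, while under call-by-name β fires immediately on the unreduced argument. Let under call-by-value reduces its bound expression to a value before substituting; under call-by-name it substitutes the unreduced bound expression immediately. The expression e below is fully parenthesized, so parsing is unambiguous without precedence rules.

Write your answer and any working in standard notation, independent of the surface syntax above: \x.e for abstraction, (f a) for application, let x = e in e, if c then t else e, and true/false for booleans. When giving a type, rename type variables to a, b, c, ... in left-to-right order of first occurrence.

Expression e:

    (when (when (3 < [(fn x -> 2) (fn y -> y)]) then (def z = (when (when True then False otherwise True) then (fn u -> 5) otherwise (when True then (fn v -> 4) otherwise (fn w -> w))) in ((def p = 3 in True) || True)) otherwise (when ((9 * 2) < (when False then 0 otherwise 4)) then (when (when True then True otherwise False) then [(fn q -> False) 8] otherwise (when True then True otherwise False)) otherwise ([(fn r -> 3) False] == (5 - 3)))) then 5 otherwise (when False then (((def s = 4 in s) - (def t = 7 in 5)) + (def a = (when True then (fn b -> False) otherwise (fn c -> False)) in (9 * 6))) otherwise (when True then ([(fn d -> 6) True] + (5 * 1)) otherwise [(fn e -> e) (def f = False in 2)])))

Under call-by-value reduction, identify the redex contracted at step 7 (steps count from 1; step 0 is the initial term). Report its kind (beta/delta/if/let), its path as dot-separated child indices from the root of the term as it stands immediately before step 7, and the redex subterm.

Answer: if at 0 : (if false then (if (if true then true else false) then ((\q.false) 8) else (if true then true else false)) else (((\r.3) false) == (5 - 3)))

Trace:
step 0: (if (if (3 < ((\x.2) (\y.y))) then (let z = (if (if true then false else true) then (\u.5) else (if true then (\v.4) else (\w.w))) in ((let p = 3 in true) || true)) else (if ((9 * 2) < (if false then 0 else 4)) then (if (if true then true else false) then ((\q.false) 8) else (if true then true else false)) else (((\r.3) false) == (5 - 3)))) then 5 else (if false then (((let s = 4 in s) - (let t = 7 in 5)) + (let a = (if true then (\b.false) else (\c.false)) in (9 * 6))) else (if true then (((\d.6) true) + (5 * 1)) else ((\e.e) (let f = false in 2)))))
step 1: [beta@0.0.1] (if (if (3 < 2) then (let z = (if (if true then false else true) then (\u.5) else (if true then (\v.4) else (\w.w))) in ((let p = 3 in true) || true)) else (if ((9 * 2) < (if false then 0 else 4)) then (if (if true then true else false) then ((\q.false) 8) else (if true then true else false)) else (((\r.3) false) == (5 - 3)))) then 5 else (if false then (((let s = 4 in s) - (let t = 7 in 5)) + (let a = (if true then (\b.false) else (\c.false)) in (9 * 6))) else (if true then (((\d.6) true) + (5 * 1)) else ((\e.e) (let f = false in 2)))))
step 2: [delta@0.0] (if (if false then (let z = (if (if true then false else true) then (\u.5) else (if true then (\v.4) else (\w.w))) in ((let p = 3 in true) || true)) else (if ((9 * 2) < (if false then 0 else 4)) then (if (if true then true else false) then ((\q.false) 8) else (if true then true else false)) else (((\r.3) false) == (5 - 3)))) then 5 else (if false then (((let s = 4 in s) - (let t = 7 in 5)) + (let a = (if true then (\b.false) else (\c.false)) in (9 * 6))) else (if true then (((\d.6) true) + (5 * 1)) else ((\e.e) (let f = false in 2)))))
step 3: [if@0] (if (if ((9 * 2) < (if false then 0 else 4)) then (if (if true then true else false) then ((\q.false) 8) else (if true then true else false)) else (((\r.3) false) == (5 - 3))) then 5 else (if false then (((let s = 4 in s) - (let t = 7 in 5)) + (let a = (if true then (\b.false) else (\c.false)) in (9 * 6))) else (if true then (((\d.6) true) + (5 * 1)) else ((\e.e) (let f = false in 2)))))
step 4: [delta@0.0.0] (if (if (18 < (if false then 0 else 4)) then (if (if true then true else false) then ((\q.false) 8) else (if true then true else false)) else (((\r.3) false) == (5 - 3))) then 5 else (if false then (((let s = 4 in s) - (let t = 7 in 5)) + (let a = (if true then (\b.false) else (\c.false)) in (9 * 6))) else (if true then (((\d.6) true) + (5 * 1)) else ((\e.e) (let f = false in 2)))))
step 5: [if@0.0.1] (if (if (18 < 4) then (if (if true then true else false) then ((\q.false) 8) else (if true then true else false)) else (((\r.3) false) == (5 - 3))) then 5 else (if false then (((let s = 4 in s) - (let t = 7 in 5)) + (let a = (if true then (\b.false) else (\c.false)) in (9 * 6))) else (if true then (((\d.6) true) + (5 * 1)) else ((\e.e) (let f = false in 2)))))
step 6: [delta@0.0] (if (if false then (if (if true then true else false) then ((\q.false) 8) else (if true then true else false)) else (((\r.3) false) == (5 - 3))) then 5 else (if false then (((let s = 4 in s) - (let t = 7 in 5)) + (let a = (if true then (\b.false) else (\c.false)) in (9 * 6))) else (if true then (((\d.6) true) + (5 * 1)) else ((\e.e) (let f = false in 2)))))
step 7: [if@0] (if (((\r.3) false) == (5 - 3)) then 5 else (if false then (((let s = 4 in s) - (let t = 7 in 5)) + (let a = (if true then (\b.false) else (\c.false)) in (9 * 6))) else (if true then (((\d.6) true) + (5 * 1)) else ((\e.e) (let f = false in 2)))))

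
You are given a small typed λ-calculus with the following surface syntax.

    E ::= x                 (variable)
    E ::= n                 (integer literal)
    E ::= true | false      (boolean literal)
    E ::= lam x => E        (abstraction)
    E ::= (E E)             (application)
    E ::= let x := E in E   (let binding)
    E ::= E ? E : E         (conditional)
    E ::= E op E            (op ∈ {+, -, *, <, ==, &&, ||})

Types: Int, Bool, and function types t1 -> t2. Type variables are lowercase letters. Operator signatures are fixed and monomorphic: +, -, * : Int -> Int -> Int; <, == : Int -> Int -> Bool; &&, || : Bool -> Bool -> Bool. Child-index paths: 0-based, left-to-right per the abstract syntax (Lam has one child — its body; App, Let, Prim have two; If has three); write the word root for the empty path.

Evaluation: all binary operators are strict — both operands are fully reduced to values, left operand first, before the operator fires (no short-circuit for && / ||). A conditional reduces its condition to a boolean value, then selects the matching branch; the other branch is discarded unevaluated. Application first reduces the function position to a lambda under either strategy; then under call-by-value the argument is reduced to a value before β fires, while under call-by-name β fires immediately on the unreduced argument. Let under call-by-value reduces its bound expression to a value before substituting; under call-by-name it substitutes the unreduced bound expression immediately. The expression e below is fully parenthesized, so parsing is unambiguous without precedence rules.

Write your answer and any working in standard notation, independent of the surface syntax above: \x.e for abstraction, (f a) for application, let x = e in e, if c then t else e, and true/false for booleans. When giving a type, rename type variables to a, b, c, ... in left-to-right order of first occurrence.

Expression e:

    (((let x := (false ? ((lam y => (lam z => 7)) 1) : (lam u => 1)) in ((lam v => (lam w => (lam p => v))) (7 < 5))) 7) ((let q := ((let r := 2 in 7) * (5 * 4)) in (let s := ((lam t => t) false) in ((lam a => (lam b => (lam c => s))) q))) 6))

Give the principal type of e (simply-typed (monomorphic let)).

Answer: Bool

Trace:
  unify Bool ~ Bool
\z._ : b -> Int
\y._ : a -> b -> Int
  unify a -> b -> Int ~ Int -> c
  unify a ~ Int
  unify b -> Int ~ c
_ _ : b -> Int
\u._ : d -> Int
  unify b -> Int ~ d -> Int
  unify b ~ d
  unify Int ~ Int
let x : d -> Int
v : e
\p._ : g -> e
\w._ : f -> g -> e
\v._ : e -> f -> g -> e
  unify Int ~ Int
  unify Int ~ Int
  unify e -> f -> g -> e ~ Bool -> h
  unify e ~ Bool
  unify f -> g -> Bool ~ h
_ _ : f -> g -> Bool
  unify f -> g -> Bool ~ Int -> i
  unify f ~ Int
  unify g -> Bool ~ i
_ _ : g -> Bool
let r : Int
  unify Int ~ Int
  unify Int ~ Int
  unify Int ~ Int
  unify Int ~ Int
let q : Int
t : j
\t._ : j -> j
  unify j -> j ~ Bool -> k
  unify j ~ Bool
  unify Bool ~ k
_ _ : Bool
let s : Bool
s : Bool
\c._ : n -> Bool
\b._ : m -> n -> Bool
\a._ : l -> m -> n -> Bool
q : Int
  unify l -> m -> n -> Bool ~ Int -> o
  unify l ~ Int
  unify m -> n -> Bool ~ o
_ _ : m -> n -> Bool
  unify m -> n -> Bool ~ Int -> p
  unify m ~ Int
  unify n -> Bool ~ p
_ _ : n -> Bool
  unify g -> Bool ~ (n -> Bool) -> q
  unify g ~ n -> Bool
  unify Bool ~ q
_ _ : Bool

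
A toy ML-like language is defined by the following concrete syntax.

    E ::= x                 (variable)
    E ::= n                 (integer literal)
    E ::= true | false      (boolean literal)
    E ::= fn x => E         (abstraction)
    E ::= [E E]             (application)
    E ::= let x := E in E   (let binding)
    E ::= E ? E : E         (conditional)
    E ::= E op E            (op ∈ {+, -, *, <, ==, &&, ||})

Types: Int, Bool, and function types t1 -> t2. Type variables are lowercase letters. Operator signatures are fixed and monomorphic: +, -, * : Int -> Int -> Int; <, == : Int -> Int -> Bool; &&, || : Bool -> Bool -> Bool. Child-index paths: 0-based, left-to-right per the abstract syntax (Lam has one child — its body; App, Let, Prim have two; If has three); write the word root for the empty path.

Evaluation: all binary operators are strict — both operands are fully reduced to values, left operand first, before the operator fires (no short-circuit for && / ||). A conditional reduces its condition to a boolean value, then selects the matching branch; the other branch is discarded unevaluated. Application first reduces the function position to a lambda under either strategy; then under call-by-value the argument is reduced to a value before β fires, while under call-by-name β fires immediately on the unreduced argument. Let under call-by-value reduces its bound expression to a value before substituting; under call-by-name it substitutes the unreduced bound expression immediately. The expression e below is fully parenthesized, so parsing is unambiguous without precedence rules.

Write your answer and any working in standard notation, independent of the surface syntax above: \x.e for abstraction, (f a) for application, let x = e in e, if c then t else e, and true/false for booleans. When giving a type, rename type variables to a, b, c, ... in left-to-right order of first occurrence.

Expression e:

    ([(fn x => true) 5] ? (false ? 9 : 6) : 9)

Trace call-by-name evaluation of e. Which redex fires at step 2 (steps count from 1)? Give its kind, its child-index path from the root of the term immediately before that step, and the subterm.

Answer: if at root : (if true then (if false then 9 else 6) else 9)

Derivation:
step 0: (if ((\x.true) 5) then (if false then 9 else 6) else 9)
step 1: [beta@0] (if true then (if false then 9 else 6) else 9)
step 2: [if@root] (if false then 9 else 6)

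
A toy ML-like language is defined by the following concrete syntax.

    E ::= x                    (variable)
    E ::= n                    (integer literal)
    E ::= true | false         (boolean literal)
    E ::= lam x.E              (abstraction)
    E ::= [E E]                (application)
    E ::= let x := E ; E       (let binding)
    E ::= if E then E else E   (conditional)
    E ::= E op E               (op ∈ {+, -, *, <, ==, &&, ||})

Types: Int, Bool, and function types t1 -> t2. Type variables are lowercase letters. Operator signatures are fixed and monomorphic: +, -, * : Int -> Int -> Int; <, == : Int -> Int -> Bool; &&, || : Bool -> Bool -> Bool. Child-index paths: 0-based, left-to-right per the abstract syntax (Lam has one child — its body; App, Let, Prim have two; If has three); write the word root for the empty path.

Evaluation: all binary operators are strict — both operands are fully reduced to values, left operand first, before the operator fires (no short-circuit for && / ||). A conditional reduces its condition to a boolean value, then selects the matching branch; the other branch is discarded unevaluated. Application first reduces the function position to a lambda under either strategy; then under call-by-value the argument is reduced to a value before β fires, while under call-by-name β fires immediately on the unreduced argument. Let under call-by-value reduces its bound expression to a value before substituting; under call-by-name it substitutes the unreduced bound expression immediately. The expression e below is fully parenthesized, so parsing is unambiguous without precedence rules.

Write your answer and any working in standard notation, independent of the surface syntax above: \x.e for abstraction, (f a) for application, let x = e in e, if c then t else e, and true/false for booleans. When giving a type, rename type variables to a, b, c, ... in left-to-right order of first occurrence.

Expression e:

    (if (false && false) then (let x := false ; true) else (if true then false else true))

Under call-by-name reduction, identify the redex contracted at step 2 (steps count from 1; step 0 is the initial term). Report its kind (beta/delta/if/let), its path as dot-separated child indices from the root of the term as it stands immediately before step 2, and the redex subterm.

Derivation:
step 0: (if (false && false) then (let x = false in true) else (if true then false else true))
step 1: [delta@0] (if false then (let x = false in true) else (if true then false else true))
step 2: [if@root] (if true then false else true)

Answer: if at root : (if false then (let x = false in true) else (if true then false else true))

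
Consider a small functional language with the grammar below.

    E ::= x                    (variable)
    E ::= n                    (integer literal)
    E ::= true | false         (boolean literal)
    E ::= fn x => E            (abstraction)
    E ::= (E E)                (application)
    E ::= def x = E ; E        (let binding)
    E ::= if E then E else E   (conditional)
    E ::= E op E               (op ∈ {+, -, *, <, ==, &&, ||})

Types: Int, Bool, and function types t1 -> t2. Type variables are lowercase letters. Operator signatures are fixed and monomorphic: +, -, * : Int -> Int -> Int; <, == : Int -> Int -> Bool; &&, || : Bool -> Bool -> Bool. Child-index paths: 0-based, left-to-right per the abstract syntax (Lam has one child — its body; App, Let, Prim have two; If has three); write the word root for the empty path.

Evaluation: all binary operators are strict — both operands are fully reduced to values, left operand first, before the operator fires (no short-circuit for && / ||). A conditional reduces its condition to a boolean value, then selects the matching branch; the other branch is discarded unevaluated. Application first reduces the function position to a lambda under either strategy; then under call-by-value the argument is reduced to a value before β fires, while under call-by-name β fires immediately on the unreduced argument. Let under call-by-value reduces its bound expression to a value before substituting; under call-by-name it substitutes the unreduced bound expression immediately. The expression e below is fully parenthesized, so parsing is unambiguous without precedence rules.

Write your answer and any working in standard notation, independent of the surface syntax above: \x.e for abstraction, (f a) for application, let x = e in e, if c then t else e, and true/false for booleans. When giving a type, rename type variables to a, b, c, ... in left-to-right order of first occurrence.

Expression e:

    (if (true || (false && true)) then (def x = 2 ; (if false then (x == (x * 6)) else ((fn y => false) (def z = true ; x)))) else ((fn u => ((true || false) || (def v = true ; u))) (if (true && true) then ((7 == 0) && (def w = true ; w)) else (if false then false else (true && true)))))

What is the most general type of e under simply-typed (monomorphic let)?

Working:
  unify Bool ~ Bool
  unify Bool ~ Bool
  unify Bool ~ Bool
  unify Bool ~ Bool
  unify Bool ~ Bool
let x : Int
  unify Bool ~ Bool
x : Int
  unify Int ~ Int
x : Int
  unify Int ~ Int
  unify Int ~ Int
  unify Int ~ Int
\y._ : a -> Bool
let z : Bool
x : Int
  unify a -> Bool ~ Int -> b
  unify a ~ Int
  unify Bool ~ b
_ _ : Bool
  unify Bool ~ Bool
  unify Bool ~ Bool
  unify Bool ~ Bool
  unify Bool ~ Bool
let v : Bool
u : c
  unify c ~ Bool
\u._ : Bool -> Bool
  unify Bool ~ Bool
  unify Bool ~ Bool
  unify Bool ~ Bool
  unify Int ~ Int
  unify Int ~ Int
  unify Bool ~ Bool
let w : Bool
w : Bool
  unify Bool ~ Bool
  unify Bool ~ Bool
  unify Bool ~ Bool
  unify Bool ~ Bool
  unify Bool ~ Bool
  unify Bool ~ Bool
  unify Bool -> Bool ~ Bool -> d
  unify Bool ~ Bool
  unify Bool ~ d
_ _ : Bool
  unify Bool ~ Bool

Answer: Bool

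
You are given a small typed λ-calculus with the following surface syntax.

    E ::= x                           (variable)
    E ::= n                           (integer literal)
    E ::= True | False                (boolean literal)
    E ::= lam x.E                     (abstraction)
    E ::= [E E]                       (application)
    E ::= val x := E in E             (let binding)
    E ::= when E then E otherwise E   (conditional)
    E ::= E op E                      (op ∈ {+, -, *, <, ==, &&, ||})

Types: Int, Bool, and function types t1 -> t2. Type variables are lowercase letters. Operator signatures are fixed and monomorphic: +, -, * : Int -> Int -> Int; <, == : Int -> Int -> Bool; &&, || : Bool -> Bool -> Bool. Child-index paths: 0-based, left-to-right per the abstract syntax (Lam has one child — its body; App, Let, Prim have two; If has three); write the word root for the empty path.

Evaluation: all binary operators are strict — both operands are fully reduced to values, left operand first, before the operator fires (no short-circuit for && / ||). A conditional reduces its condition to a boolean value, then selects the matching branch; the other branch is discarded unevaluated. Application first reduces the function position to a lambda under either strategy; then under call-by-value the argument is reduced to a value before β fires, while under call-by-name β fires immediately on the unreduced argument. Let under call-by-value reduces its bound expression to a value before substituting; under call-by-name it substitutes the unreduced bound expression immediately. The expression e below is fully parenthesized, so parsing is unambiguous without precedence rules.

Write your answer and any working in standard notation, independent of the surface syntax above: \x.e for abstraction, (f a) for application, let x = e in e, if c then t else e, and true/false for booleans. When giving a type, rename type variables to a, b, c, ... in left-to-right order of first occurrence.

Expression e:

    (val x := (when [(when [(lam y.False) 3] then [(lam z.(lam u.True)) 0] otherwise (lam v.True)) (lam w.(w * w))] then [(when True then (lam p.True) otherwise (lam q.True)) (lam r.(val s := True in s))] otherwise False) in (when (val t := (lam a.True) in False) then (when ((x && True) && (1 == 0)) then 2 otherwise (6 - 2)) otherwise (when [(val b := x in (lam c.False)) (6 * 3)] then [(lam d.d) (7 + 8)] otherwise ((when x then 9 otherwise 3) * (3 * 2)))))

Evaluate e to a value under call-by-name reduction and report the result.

Answer: 54

Trace:
step 0: (let x = (if ((if ((\y.false) 3) then ((\z.(\u.true)) 0) else (\v.true)) (\w.(w * w))) then ((if true then (\p.true) else (\q.true)) (\r.(let s = true in s))) else false) in (if (let t = (\a.true) in false) then (if ((x && true) && (1 == 0)) then 2 else (6 - 2)) else (if ((let b = x in (\c.false)) (6 * 3)) then ((\d.d) (7 + 8)) else ((if x then 9 else 3) * (3 * 2)))))
step 1: [let@root] (if (let t = (\a.true) in false) then (if (((if ((if ((\y.false) 3) then ((\z.(\u.true)) 0) else (\v.true)) (\w.(w * w))) then ((if true then (\p.true) else (\q.true)) (\r.(let s = true in s))) else false) && true) && (1 == 0)) then 2 else (6 - 2)) else (if ((let b = (if ((if ((\y.false) 3) then ((\z.(\u.true)) 0) else (\v.true)) (\w.(w * w))) then ((if true then (\p.true) else (\q.true)) (\r.(let s = true in s))) else false) in (\c.false)) (6 * 3)) then ((\d.d) (7 + 8)) else ((if (if ((if ((\y.false) 3) then ((\z.(\u.true)) 0) else (\v.true)) (\w.(w * w))) then ((if true then (\p.true) else (\q.true)) (\r.(let s = true in s))) else false) then 9 else 3) * (3 * 2))))
step 2: [let@0] (if false then (if (((if ((if ((\y.false) 3) then ((\z.(\u.true)) 0) else (\v.true)) (\w.(w * w))) then ((if true then (\p.true) else (\q.true)) (\r.(let s = true in s))) else false) && true) && (1 == 0)) then 2 else (6 - 2)) else (if ((let b = (if ((if ((\y.false) 3) then ((\z.(\u.true)) 0) else (\v.true)) (\w.(w * w))) then ((if true then (\p.true) else (\q.true)) (\r.(let s = true in s))) else false) in (\c.false)) (6 * 3)) then ((\d.d) (7 + 8)) else ((if (if ((if ((\y.false) 3) then ((\z.(\u.true)) 0) else (\v.true)) (\w.(w * w))) then ((if true then (\p.true) else (\q.true)) (\r.(let s = true in s))) else false) then 9 else 3) * (3 * 2))))
step 3: [if@root] (if ((let b = (if ((if ((\y.false) 3) then ((\z.(\u.true)) 0) else (\v.true)) (\w.(w * w))) then ((if true then (\p.true) else (\q.true)) (\r.(let s = true in s))) else false) in (\c.false)) (6 * 3)) then ((\d.d) (7 + 8)) else ((if (if ((if ((\y.false) 3) then ((\z.(\u.true)) 0) else (\v.true)) (\w.(w * w))) then ((if true then (\p.true) else (\q.true)) (\r.(let s = true in s))) else false) then 9 else 3) * (3 * 2)))
step 4: [let@0.0] (if ((\c.false) (6 * 3)) then ((\d.d) (7 + 8)) else ((if (if ((if ((\y.false) 3) then ((\z.(\u.true)) 0) else (\v.true)) (\w.(w * w))) then ((if true then (\p.true) else (\q.true)) (\r.(let s = true in s))) else false) then 9 else 3) * (3 * 2)))
step 5: [beta@0] (if false then ((\d.d) (7 + 8)) else ((if (if ((if ((\y.false) 3) then ((\z.(\u.true)) 0) else (\v.true)) (\w.(w * w))) then ((if true then (\p.true) else (\q.true)) (\r.(let s = true in s))) else false) then 9 else 3) * (3 * 2)))
step 6: [if@root] ((if (if ((if ((\y.false) 3) then ((\z.(\u.true)) 0) else (\v.true)) (\w.(w * w))) then ((if true then (\p.true) else (\q.true)) (\r.(let s = true in s))) else false) then 9 else 3) * (3 * 2))
step 7: [beta@0.0.0.0.0] ((if (if ((if false then ((\z.(\u.true)) 0) else (\v.true)) (\w.(w * w))) then ((if true then (\p.true) else (\q.true)) (\r.(let s = true in s))) else false) then 9 else 3) * (3 * 2))
step 8: [if@0.0.0.0] ((if (if ((\v.true) (\w.(w * w))) then ((if true then (\p.true) else (\q.true)) (\r.(let s = true in s))) else false) then 9 else 3) * (3 * 2))
step 9: [beta@0.0.0] ((if (if true then ((if true then (\p.true) else (\q.true)) (\r.(let s = true in s))) else false) then 9 else 3) * (3 * 2))
step 10: [if@0.0] ((if ((if true then (\p.true) else (\q.true)) (\r.(let s = true in s))) then 9 else 3) * (3 * 2))
step 11: [if@0.0.0] ((if ((\p.true) (\r.(let s = true in s))) then 9 else 3) * (3 * 2))
step 12: [beta@0.0] ((if true then 9 else 3) * (3 * 2))
step 13: [if@0] (9 * (3 * 2))
step 14: [delta@1] (9 * 6)
step 15: [delta@root] 54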